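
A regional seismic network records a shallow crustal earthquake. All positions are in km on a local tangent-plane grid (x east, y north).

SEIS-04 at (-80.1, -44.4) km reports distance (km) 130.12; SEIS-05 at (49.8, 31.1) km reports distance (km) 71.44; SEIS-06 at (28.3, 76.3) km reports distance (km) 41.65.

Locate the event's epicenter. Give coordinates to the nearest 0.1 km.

Circle about each station: (x + 80.1)² + (y + 44.4)² = 130.12²; (x − 49.8)² + (y − 31.1)² = 71.44²; (x − 28.3)² + (y − 76.3)² = 41.65².
Subtracting pairs of circle equations eliminates x²+y² and gives linear equations (the radical axes):
259.8 x + 151.0 y = 6887.42
216.8 x + 241.4 y = 13431.70
Solving the 2×2 system: x ≈ -12.2, y ≈ 66.6 km.
Check against SEIS-04 (with the unrounded x, y): √((x + 80.1)²+(y + 44.4)²) = 130.12 ≈ 130.12 km. ✓

-12.2 km east, 66.6 km north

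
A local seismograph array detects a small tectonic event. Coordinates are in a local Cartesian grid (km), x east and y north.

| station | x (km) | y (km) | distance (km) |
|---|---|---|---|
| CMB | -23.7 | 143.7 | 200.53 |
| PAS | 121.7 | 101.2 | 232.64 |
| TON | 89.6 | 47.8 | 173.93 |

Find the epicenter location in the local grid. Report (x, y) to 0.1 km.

-50.7 km east, -55.0 km north

Circle about each station: (x + 23.7)² + (y − 143.7)² = 200.53²; (x − 121.7)² + (y − 101.2)² = 232.64²; (x − 89.6)² + (y − 47.8)² = 173.93².
Subtracting pairs of circle equations eliminates x²+y² and gives linear equations (the radical axes):
290.8 x − 85.0 y = -10068.14
226.6 x − 191.8 y = -937.74
Solving the 2×2 system: x ≈ -50.7, y ≈ -55.0 km.
Check against CMB (with the unrounded x, y): √((x + 23.7)²+(y − 143.7)²) = 200.54 ≈ 200.53 km. ✓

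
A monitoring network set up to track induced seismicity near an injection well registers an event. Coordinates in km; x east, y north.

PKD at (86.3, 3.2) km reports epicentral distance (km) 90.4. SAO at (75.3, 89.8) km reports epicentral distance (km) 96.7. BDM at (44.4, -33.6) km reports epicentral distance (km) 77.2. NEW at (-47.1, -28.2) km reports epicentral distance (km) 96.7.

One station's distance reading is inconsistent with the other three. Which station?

NEW

Solve using three stations at a time. Using PKD, SAO, BDM (subtract circle equations pairwise → linear system) gives (x, y) ≈ (-0.2, 29.4).
Distances from that point to each station vs reported:
  PKD: calculated 90.4 vs reported 90.4 → residual 0.0 km
  SAO: calculated 96.7 vs reported 96.7 → residual 0.0 km
  BDM: calculated 77.2 vs reported 77.2 → residual 0.0 km
  NEW: calculated 74.3 vs reported 96.7 → residual 22.4 km
PKD, SAO, BDM are mutually consistent (residuals ≈ 0); NEW is off by 22.4 km.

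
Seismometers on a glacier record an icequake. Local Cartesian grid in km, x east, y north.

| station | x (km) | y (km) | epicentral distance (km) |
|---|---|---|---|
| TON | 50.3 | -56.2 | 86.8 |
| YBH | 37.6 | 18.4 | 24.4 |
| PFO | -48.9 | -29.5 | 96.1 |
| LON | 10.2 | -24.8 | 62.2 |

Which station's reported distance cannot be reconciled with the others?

TON

Solve using three stations at a time. Using YBH, PFO, LON (subtract circle equations pairwise → linear system) gives (x, y) ≈ (21.0, 36.5).
Distances from that point to each station vs reported:
  TON: calculated 97.3 vs reported 86.8 → residual 10.5 km
  YBH: calculated 24.6 vs reported 24.4 → residual 0.2 km
  PFO: calculated 96.1 vs reported 96.1 → residual 0.0 km
  LON: calculated 62.3 vs reported 62.2 → residual 0.1 km
YBH, PFO, LON are mutually consistent (residuals ≈ 0); TON is off by 10.5 km.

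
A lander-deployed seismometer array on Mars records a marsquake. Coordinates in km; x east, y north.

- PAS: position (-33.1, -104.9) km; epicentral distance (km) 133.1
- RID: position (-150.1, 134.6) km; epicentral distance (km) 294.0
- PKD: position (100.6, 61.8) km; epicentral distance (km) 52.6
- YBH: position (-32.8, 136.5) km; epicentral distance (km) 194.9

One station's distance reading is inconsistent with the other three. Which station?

PAS

Solve using three stations at a time. Using RID, PKD, YBH (subtract circle equations pairwise → linear system) gives (x, y) ≈ (117.1, 11.9).
Distances from that point to each station vs reported:
  PAS: calculated 190.3 vs reported 133.1 → residual 57.2 km
  RID: calculated 294.0 vs reported 294.0 → residual 0.0 km
  PKD: calculated 52.5 vs reported 52.6 → residual 0.1 km
  YBH: calculated 194.9 vs reported 194.9 → residual 0.0 km
RID, PKD, YBH are mutually consistent (residuals ≈ 0); PAS is off by 57.2 km.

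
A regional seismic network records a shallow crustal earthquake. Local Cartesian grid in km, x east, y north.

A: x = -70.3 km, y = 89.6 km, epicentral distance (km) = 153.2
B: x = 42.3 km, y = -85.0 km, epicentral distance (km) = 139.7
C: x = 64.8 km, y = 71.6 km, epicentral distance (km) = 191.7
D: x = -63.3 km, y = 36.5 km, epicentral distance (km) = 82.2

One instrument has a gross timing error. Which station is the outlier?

A

Solve using three stations at a time. Using B, C, D (subtract circle equations pairwise → linear system) gives (x, y) ≈ (-90.3, -41.1).
Distances from that point to each station vs reported:
  A: calculated 132.2 vs reported 153.2 → residual 21.0 km
  B: calculated 139.6 vs reported 139.7 → residual 0.1 km
  C: calculated 191.7 vs reported 191.7 → residual 0.0 km
  D: calculated 82.1 vs reported 82.2 → residual 0.1 km
B, C, D are mutually consistent (residuals ≈ 0); A is off by 21.0 km.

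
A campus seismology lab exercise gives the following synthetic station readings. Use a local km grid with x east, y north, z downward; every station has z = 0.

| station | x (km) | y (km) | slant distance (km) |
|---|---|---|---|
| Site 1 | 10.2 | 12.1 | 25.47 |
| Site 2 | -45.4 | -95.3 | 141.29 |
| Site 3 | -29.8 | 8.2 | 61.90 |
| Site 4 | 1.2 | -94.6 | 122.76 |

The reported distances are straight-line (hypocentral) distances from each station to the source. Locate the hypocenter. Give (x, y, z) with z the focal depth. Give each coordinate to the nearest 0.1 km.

(28.6, 24.4, 12.6)

Each station gives a sphere (x−x_i)² + (y−y_i)² + z² = d_i² (stations at z=0).
Subtracting the Site 1 sphere from Site 2 and Site 3: z² cancels, leaving linear equations in x and y:
-111.2 x − 214.8 y = -8421.34
-80.0 x − 7.8 y = -2478.06
Solving: x ≈ 28.597, y ≈ 24.401 km (keep extra digits for the depth step; rounded: 28.6, 24.4).
Then from the Site 1 sphere: z² = 25.47² − (x − 10.2)² − (y − 12.1)² with x = 28.597, y = 24.401, so z ≈ 12.608 ≈ 12.6 km.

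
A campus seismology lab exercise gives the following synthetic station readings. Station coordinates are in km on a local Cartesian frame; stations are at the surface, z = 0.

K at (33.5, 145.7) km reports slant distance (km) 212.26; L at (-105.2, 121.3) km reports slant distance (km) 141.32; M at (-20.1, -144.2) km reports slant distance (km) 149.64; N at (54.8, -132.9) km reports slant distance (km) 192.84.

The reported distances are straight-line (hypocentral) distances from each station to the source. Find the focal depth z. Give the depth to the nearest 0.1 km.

z ≈ 18.4 km

Each station gives a sphere (x−x_i)² + (y−y_i)² + z² = d_i² (stations at z=0).
Subtracting the K sphere from L and M: z² cancels, leaving linear equations in x and y:
-277.4 x − 48.8 y = 28512.96
-107.2 x − 579.8 y = 21509.09
Solving: x ≈ -99.496, y ≈ -18.701 km (keep extra digits for the depth step; rounded: -99.5, -18.7).
Then from the K sphere: z² = 212.26² − (x − 33.5)² − (y − 145.7)² with x = -99.496, y = -18.701, so z ≈ 18.403 ≈ 18.4 km.
Check against N (with the unrounded solution): distance 192.84 ≈ 192.84 km. ✓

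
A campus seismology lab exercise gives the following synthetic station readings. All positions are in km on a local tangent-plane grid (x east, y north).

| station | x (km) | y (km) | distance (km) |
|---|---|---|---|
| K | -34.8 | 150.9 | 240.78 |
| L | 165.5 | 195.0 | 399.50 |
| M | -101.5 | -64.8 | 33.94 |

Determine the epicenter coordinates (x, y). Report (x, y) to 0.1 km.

x ≈ -135.3 km, y ≈ -67.9 km

Circle about each station: (x + 34.8)² + (y − 150.9)² = 240.78²; (x − 165.5)² + (y − 195.0)² = 399.50²; (x + 101.5)² + (y + 64.8)² = 33.94².
Subtracting the K equation from the L and M equations removes the quadratic terms:
400.6 x + 88.2 y = -60191.84
-133.4 x − 431.4 y = 47342.52
Solving the 2×2 system: x ≈ -135.3, y ≈ -67.9 km.
Check against K (with the unrounded x, y): √((x + 34.8)²+(y − 150.9)²) = 240.78 ≈ 240.78 km. ✓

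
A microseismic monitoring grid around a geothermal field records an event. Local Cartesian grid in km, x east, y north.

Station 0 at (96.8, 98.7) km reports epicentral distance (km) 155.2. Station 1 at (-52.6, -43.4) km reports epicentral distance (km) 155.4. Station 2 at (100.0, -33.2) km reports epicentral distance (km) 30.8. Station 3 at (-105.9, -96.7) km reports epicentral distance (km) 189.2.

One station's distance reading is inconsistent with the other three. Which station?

Station 1

Solve using three stations at a time. Using Station 0, Station 2, Station 3 (subtract circle equations pairwise → linear system) gives (x, y) ≈ (78.7, -55.4).
Distances from that point to each station vs reported:
  Station 0: calculated 155.2 vs reported 155.2 → residual 0.0 km
  Station 1: calculated 131.9 vs reported 155.4 → residual 23.5 km
  Station 2: calculated 30.8 vs reported 30.8 → residual 0.0 km
  Station 3: calculated 189.2 vs reported 189.2 → residual 0.0 km
Station 0, Station 2, Station 3 are mutually consistent (residuals ≈ 0); Station 1 is off by 23.5 km.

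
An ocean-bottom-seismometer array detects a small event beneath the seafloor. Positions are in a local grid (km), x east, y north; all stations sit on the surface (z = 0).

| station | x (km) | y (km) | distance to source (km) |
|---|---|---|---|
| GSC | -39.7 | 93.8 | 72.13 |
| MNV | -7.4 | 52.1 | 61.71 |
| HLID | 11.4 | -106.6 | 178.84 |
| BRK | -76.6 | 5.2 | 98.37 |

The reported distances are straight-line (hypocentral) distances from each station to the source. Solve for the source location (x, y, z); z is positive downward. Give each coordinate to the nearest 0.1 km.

(-20.1, 58.9, 60.0)

Each station gives a sphere (x−x_i)² + (y−y_i)² + z² = d_i² (stations at z=0).
Subtracting the GSC sphere from MNV and HLID: z² cancels, leaving linear equations in x and y:
64.6 x − 83.4 y = -6210.75
102.2 x − 400.8 y = -25662.02
Solving: x ≈ -20.097, y ≈ 58.902 km (keep extra digits for the depth step; rounded: -20.1, 58.9).
Then from the GSC sphere: z² = 72.13² − (x + 39.7)² − (y − 93.8)² with x = -20.097, y = 58.902, so z ≈ 60.005 ≈ 60.0 km.
Check against BRK (with the unrounded solution): distance 98.37 ≈ 98.37 km. ✓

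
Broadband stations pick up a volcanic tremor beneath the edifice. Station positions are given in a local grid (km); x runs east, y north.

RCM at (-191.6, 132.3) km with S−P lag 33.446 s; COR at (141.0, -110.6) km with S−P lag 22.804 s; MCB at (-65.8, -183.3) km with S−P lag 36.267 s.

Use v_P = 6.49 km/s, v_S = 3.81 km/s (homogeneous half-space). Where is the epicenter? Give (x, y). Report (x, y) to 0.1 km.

115.1 km east, 98.2 km north

Distance from S−P lag: d = Δt · v_P v_S / (v_P − v_S) = Δt · (6.49·3.81)/(6.49−3.81) ≈ 9.2265·Δt.
So d_RCM = 308.59, d_COR = 210.40, d_MCB = 334.62 km.
Circle about each station: (x + 191.6)² + (y − 132.3)² = 308.59²; (x − 141.0)² + (y + 110.6)² = 210.40²; (x + 65.8)² + (y + 183.3)² = 334.62².
Subtracting the RCM equation from the COR and MCB equations removes the quadratic terms:
665.2 x − 485.8 y = 28859.14
251.6 x − 631.2 y = -33028.08
Solving the 2×2 system: x ≈ 115.1, y ≈ 98.2 km.
Check against RCM (with the unrounded x, y): √((x + 191.6)²+(y − 132.3)²) = 308.59 ≈ 308.59 km. ✓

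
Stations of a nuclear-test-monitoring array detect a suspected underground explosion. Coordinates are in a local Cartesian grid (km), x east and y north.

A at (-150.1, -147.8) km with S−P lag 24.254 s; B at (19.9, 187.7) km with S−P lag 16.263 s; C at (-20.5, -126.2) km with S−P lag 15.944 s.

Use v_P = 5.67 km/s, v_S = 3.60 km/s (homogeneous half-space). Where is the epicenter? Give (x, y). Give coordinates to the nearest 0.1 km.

Distance from S−P lag: d = Δt · v_P v_S / (v_P − v_S) = Δt · (5.67·3.60)/(5.67−3.60) ≈ 9.8609·Δt.
So d_A = 239.17, d_B = 160.37, d_C = 157.22 km.
Circle about each station: (x + 150.1)² + (y + 147.8)² = 239.17²; (x − 19.9)² + (y − 187.7)² = 160.37²; (x + 20.5)² + (y + 126.2)² = 157.22².
Subtracting pairs of circle equations eliminates x²+y² and gives linear equations (the radical axes):
340.0 x + 671.0 y = 22736.20
259.2 x + 43.2 y = 4456.00
Solving the 2×2 system: x ≈ 12.6, y ≈ 27.5 km.

(12.6, 27.5)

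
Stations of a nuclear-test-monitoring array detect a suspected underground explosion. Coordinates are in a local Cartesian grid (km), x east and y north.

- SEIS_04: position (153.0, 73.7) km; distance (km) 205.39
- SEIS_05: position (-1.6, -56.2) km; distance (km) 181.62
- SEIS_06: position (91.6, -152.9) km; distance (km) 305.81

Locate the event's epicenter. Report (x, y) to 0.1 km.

(-47.2, 119.6)

Circle about each station: (x − 153.0)² + (y − 73.7)² = 205.39²; (x + 1.6)² + (y + 56.2)² = 181.62²; (x − 91.6)² + (y + 152.9)² = 305.81².
Subtracting pairs of circle equations eliminates x²+y² and gives linear equations (the radical axes):
-309.2 x − 259.8 y = -16480.46
-122.8 x − 453.2 y = -48406.42
Solving the 2×2 system: x ≈ -47.2, y ≈ 119.6 km.
Check against SEIS_04 (with the unrounded x, y): √((x − 153.0)²+(y − 73.7)²) = 205.38 ≈ 205.39 km. ✓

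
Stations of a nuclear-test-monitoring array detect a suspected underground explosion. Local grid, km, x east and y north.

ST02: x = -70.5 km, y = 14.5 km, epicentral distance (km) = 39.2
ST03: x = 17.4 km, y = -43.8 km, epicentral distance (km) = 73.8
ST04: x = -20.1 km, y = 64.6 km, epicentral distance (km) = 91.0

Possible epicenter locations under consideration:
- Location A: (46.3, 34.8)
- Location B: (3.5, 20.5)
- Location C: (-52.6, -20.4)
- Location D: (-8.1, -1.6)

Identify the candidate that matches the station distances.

Location C

For each candidate, compare |candidate − station| to the reported distance:
Location A: residuals ST02 79.4, ST03 9.9, ST04 18.2 → max 79.4 km
Location B: residuals ST02 35.0, ST03 8.0, ST04 41.0 → max 41.0 km
Location C: residuals ST02 0.0, ST03 0.0, ST04 0.0 → max 0.0 km
Location D: residuals ST02 25.2, ST03 24.5, ST04 23.7 → max 25.2 km
Only Location C has all residuals ≈ 0.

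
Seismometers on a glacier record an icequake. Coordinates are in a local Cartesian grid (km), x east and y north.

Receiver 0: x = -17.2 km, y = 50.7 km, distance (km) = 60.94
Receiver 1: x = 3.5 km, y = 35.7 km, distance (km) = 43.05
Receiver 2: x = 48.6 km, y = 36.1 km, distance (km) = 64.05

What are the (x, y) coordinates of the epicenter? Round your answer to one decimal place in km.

1.5 km east, -7.3 km north

Circle about each station: (x + 17.2)² + (y − 50.7)² = 60.94²; (x − 3.5)² + (y − 35.7)² = 43.05²; (x − 48.6)² + (y − 36.1)² = 64.05².
Subtracting the Receiver 0 equation from the Receiver 1 and Receiver 2 equations removes the quadratic terms:
41.4 x − 30.0 y = 280.79
131.6 x − 29.2 y = 410.12
Solving the 2×2 system: x ≈ 1.5, y ≈ -7.3 km.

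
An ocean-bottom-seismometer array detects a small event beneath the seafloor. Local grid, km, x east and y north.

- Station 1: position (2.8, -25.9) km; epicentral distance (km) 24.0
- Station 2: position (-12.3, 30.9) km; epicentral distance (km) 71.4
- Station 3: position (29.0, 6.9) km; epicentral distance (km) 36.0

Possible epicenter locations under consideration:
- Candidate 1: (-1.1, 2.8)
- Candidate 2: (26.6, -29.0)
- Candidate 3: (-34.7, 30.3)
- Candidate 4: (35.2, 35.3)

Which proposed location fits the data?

For each candidate, compare |candidate − station| to the reported distance:
Candidate 1: residuals Station 1 5.0, Station 2 41.2, Station 3 5.6 → max 41.2 km
Candidate 2: residuals Station 1 0.0, Station 2 0.0, Station 3 0.0 → max 0.0 km
Candidate 3: residuals Station 1 43.6, Station 2 49.0, Station 3 31.9 → max 49.0 km
Candidate 4: residuals Station 1 45.2, Station 2 23.7, Station 3 6.9 → max 45.2 km
Only Candidate 2 has all residuals ≈ 0.

Candidate 2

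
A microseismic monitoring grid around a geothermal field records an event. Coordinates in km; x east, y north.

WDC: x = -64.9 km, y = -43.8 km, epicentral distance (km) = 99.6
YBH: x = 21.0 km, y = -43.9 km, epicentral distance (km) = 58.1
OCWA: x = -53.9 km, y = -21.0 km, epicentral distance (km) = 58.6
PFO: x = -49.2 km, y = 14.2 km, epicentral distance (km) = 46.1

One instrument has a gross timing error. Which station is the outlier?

Solve using three stations at a time. Using YBH, OCWA, PFO (subtract circle equations pairwise → linear system) gives (x, y) ≈ (-3.5, 8.8).
Distances from that point to each station vs reported:
  WDC: calculated 80.9 vs reported 99.6 → residual 18.7 km
  YBH: calculated 58.1 vs reported 58.1 → residual 0.0 km
  OCWA: calculated 58.6 vs reported 58.6 → residual 0.0 km
  PFO: calculated 46.1 vs reported 46.1 → residual 0.0 km
YBH, OCWA, PFO are mutually consistent (residuals ≈ 0); WDC is off by 18.7 km.

WDC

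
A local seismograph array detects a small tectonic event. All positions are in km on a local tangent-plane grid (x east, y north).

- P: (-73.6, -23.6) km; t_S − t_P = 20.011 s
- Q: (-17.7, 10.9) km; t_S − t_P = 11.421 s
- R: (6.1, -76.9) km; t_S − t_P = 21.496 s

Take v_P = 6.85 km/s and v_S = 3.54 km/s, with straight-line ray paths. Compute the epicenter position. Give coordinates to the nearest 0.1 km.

31.6 km east, 78.5 km north

Distance from S−P lag: d = Δt · v_P v_S / (v_P − v_S) = Δt · (6.85·3.54)/(6.85−3.54) ≈ 7.3260·Δt.
So d_P = 146.60, d_Q = 83.67, d_R = 157.48 km.
Circle about each station: (x + 73.6)² + (y + 23.6)² = 146.60²; (x + 17.7)² + (y − 10.9)² = 83.67²; (x − 6.1)² + (y + 76.9)² = 157.48².
Subtracting pairs of circle equations eliminates x²+y² and gives linear equations (the radical axes):
111.8 x + 69.0 y = 8949.07
159.4 x − 106.6 y = -3331.49
Solving the 2×2 system: x ≈ 31.6, y ≈ 78.5 km.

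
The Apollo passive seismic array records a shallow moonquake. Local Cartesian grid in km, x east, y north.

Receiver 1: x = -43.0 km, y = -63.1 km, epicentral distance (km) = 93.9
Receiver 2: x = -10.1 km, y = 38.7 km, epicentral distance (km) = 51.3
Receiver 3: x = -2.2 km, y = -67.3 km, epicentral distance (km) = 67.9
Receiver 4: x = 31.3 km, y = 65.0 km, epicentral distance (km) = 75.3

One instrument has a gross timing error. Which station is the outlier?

Solve using three stations at a time. Using Receiver 1, Receiver 3, Receiver 4 (subtract circle equations pairwise → linear system) gives (x, y) ≈ (34.6, -10.2).
Distances from that point to each station vs reported:
  Receiver 1: calculated 93.9 vs reported 93.9 → residual 0.0 km
  Receiver 2: calculated 66.3 vs reported 51.3 → residual 15.0 km
  Receiver 3: calculated 67.9 vs reported 67.9 → residual 0.0 km
  Receiver 4: calculated 75.3 vs reported 75.3 → residual 0.0 km
Receiver 1, Receiver 3, Receiver 4 are mutually consistent (residuals ≈ 0); Receiver 2 is off by 15.0 km.

Receiver 2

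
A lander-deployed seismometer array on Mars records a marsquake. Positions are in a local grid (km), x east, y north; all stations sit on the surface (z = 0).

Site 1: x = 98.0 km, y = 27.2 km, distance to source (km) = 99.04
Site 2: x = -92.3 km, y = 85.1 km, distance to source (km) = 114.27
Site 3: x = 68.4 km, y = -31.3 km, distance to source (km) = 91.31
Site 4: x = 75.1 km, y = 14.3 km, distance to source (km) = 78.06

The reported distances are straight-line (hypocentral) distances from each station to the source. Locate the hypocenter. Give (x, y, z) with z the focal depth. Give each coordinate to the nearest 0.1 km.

(2.3, 26.3, 25.5)

Each station gives a sphere (x−x_i)² + (y−y_i)² + z² = d_i² (stations at z=0).
Subtracting the Site 1 sphere from Site 2 and Site 3: z² cancels, leaving linear equations in x and y:
-380.6 x + 115.8 y = 2168.75
-59.2 x − 117.0 y = -3214.18
Solving: x ≈ 2.305, y ≈ 26.305 km (keep extra digits for the depth step; rounded: 2.3, 26.3).
Then from the Site 1 sphere: z² = 99.04² − (x − 98.0)² − (y − 27.2)² with x = 2.305, y = 26.305, so z ≈ 25.507 ≈ 25.5 km.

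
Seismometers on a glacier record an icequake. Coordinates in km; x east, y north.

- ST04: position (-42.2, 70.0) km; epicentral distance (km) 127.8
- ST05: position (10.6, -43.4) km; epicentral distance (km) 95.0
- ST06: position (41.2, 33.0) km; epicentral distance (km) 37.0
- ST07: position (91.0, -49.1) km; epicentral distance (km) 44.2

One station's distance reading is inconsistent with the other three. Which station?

Solve using three stations at a time. Using ST04, ST05, ST06 (subtract circle equations pairwise → linear system) gives (x, y) ≈ (77.2, 24.4).
Distances from that point to each station vs reported:
  ST04: calculated 127.8 vs reported 127.8 → residual 0.0 km
  ST05: calculated 95.0 vs reported 95.0 → residual 0.0 km
  ST06: calculated 37.0 vs reported 37.0 → residual 0.0 km
  ST07: calculated 74.8 vs reported 44.2 → residual 30.6 km
ST04, ST05, ST06 are mutually consistent (residuals ≈ 0); ST07 is off by 30.6 km.

ST07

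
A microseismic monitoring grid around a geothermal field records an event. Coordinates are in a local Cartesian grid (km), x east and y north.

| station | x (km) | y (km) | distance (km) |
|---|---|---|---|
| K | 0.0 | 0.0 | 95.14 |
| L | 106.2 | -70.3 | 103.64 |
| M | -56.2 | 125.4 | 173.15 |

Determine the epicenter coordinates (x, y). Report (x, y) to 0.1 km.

(89.6, 32.0)

Circle about each station: x² + y² = 95.14²; (x − 106.2)² + (y + 70.3)² = 103.64²; (x + 56.2)² + (y − 125.4)² = 173.15².
Subtracting the K equation from the L and M equations removes the quadratic terms:
212.4 x − 140.6 y = 14530.90
-112.4 x + 250.8 y = -2045.70
Solving the 2×2 system: x ≈ 89.6, y ≈ 32.0 km.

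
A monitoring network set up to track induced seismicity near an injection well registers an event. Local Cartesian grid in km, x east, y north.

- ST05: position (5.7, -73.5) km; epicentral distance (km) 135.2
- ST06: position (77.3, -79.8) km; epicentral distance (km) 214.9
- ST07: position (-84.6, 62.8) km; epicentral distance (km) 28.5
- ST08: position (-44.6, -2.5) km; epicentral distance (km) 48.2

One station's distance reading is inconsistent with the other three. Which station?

Solve using three stations at a time. Using ST05, ST07, ST08 (subtract circle equations pairwise → linear system) gives (x, y) ≈ (-71.5, 37.5).
Distances from that point to each station vs reported:
  ST05: calculated 135.2 vs reported 135.2 → residual 0.0 km
  ST06: calculated 189.5 vs reported 214.9 → residual 25.4 km
  ST07: calculated 28.5 vs reported 28.5 → residual 0.0 km
  ST08: calculated 48.2 vs reported 48.2 → residual 0.0 km
ST05, ST07, ST08 are mutually consistent (residuals ≈ 0); ST06 is off by 25.4 km.

ST06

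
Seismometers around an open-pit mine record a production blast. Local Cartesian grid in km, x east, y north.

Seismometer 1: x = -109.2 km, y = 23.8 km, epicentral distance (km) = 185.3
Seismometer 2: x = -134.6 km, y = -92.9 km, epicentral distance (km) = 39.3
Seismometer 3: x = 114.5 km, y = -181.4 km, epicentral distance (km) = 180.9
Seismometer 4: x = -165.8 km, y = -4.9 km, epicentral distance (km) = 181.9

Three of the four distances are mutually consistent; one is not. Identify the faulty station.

Solve using three stations at a time. Using Seismometer 1, Seismometer 3, Seismometer 4 (subtract circle equations pairwise → linear system) gives (x, y) ≈ (-64.6, -156.0).
Distances from that point to each station vs reported:
  Seismometer 1: calculated 185.3 vs reported 185.3 → residual 0.0 km
  Seismometer 2: calculated 94.3 vs reported 39.3 → residual 55.0 km
  Seismometer 3: calculated 180.9 vs reported 180.9 → residual 0.0 km
  Seismometer 4: calculated 181.9 vs reported 181.9 → residual 0.0 km
Seismometer 1, Seismometer 3, Seismometer 4 are mutually consistent (residuals ≈ 0); Seismometer 2 is off by 55.0 km.

Seismometer 2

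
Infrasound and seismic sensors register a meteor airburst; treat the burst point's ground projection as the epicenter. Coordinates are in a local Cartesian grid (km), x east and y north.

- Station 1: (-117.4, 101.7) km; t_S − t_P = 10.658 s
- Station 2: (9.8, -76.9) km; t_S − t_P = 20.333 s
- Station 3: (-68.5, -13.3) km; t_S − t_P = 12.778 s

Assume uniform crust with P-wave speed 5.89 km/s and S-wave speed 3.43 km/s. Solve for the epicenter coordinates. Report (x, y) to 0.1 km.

Distance from S−P lag: d = Δt · v_P v_S / (v_P − v_S) = Δt · (5.89·3.43)/(5.89−3.43) ≈ 8.2125·Δt.
So d_Station 1 = 87.53, d_Station 2 = 166.98, d_Station 3 = 104.94 km.
Circle about each station: (x + 117.4)² + (y − 101.7)² = 87.53²; (x − 9.8)² + (y + 76.9)² = 166.98²; (x + 68.5)² + (y + 13.3)² = 104.94².
Subtracting pairs of circle equations eliminates x²+y² and gives linear equations (the radical axes):
254.4 x − 357.2 y = -38336.82
97.8 x − 230.0 y = -22607.41
Solving the 2×2 system: x ≈ -31.5, y ≈ 84.9 km.
Check against Station 1 (with the unrounded x, y): √((x + 117.4)²+(y − 101.7)²) = 87.55 ≈ 87.53 km. ✓

x ≈ -31.5 km, y ≈ 84.9 km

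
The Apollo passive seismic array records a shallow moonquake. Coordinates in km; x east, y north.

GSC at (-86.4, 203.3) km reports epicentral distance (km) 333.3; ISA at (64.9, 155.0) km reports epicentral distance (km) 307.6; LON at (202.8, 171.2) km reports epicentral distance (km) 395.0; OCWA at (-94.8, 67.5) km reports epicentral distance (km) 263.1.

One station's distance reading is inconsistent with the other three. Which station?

Solve using three stations at a time. Using GSC, ISA, LON (subtract circle equations pairwise → linear system) gives (x, y) ≈ (-54.5, -128.5).
Distances from that point to each station vs reported:
  GSC: calculated 333.4 vs reported 333.3 → residual 0.1 km
  ISA: calculated 307.7 vs reported 307.6 → residual 0.1 km
  LON: calculated 395.1 vs reported 395.0 → residual 0.1 km
  OCWA: calculated 200.1 vs reported 263.1 → residual 63.0 km
GSC, ISA, LON are mutually consistent (residuals ≈ 0); OCWA is off by 63.0 km.

OCWA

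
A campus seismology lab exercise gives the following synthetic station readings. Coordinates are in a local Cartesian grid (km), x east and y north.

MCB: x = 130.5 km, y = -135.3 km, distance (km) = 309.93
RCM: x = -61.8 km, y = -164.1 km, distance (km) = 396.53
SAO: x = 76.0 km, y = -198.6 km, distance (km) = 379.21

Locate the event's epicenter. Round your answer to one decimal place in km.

Circle about each station: (x − 130.5)² + (y + 135.3)² = 309.93²; (x + 61.8)² + (y + 164.1)² = 396.53²; (x − 76.0)² + (y + 198.6)² = 379.21².
Subtracting pairs of circle equations eliminates x²+y² and gives linear equations (the radical axes):
-384.6 x − 57.6 y = -65767.73
-109.0 x − 126.6 y = -37862.00
Solving the 2×2 system: x ≈ 144.9, y ≈ 174.3 km.

144.9 km east, 174.3 km north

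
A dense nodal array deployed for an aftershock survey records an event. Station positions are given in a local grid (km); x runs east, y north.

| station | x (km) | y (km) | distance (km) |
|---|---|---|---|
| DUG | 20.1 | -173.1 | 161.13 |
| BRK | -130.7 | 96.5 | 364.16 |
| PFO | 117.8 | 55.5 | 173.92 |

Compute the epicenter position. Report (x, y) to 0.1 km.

Circle about each station: (x − 20.1)² + (y + 173.1)² = 161.13²; (x + 130.7)² + (y − 96.5)² = 364.16²; (x − 117.8)² + (y − 55.5)² = 173.92².
Subtracting pairs of circle equations eliminates x²+y² and gives linear equations (the radical axes):
-301.6 x + 539.2 y = -110622.51
195.4 x + 457.2 y = -17695.82
Solving the 2×2 system: x ≈ 168.7, y ≈ -110.8 km.

168.7 km east, -110.8 km north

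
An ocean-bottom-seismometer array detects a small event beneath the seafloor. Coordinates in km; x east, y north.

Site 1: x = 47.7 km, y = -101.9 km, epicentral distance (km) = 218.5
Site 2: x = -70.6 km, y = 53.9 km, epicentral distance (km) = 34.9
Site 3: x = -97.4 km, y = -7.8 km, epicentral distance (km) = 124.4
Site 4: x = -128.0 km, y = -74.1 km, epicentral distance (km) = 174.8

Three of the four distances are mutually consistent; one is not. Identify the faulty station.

Solve using three stations at a time. Using Site 1, Site 2, Site 4 (subtract circle equations pairwise → linear system) gives (x, y) ≈ (-61.3, 87.5).
Distances from that point to each station vs reported:
  Site 1: calculated 218.5 vs reported 218.5 → residual 0.0 km
  Site 2: calculated 34.8 vs reported 34.9 → residual 0.1 km
  Site 3: calculated 101.9 vs reported 124.4 → residual 22.5 km
  Site 4: calculated 174.8 vs reported 174.8 → residual 0.0 km
Site 1, Site 2, Site 4 are mutually consistent (residuals ≈ 0); Site 3 is off by 22.5 km.

Site 3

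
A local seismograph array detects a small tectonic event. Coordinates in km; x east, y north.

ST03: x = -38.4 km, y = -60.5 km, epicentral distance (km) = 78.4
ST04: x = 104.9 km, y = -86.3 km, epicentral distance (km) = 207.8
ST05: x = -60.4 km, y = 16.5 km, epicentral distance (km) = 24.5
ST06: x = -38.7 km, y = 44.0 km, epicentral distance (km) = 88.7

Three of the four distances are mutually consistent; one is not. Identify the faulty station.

ST06

Solve using three stations at a time. Using ST03, ST04, ST05 (subtract circle equations pairwise → linear system) gives (x, y) ≈ (-81.9, 4.7).
Distances from that point to each station vs reported:
  ST03: calculated 78.4 vs reported 78.4 → residual 0.0 km
  ST04: calculated 207.8 vs reported 207.8 → residual 0.0 km
  ST05: calculated 24.5 vs reported 24.5 → residual 0.0 km
  ST06: calculated 58.4 vs reported 88.7 → residual 30.3 km
ST03, ST04, ST05 are mutually consistent (residuals ≈ 0); ST06 is off by 30.3 km.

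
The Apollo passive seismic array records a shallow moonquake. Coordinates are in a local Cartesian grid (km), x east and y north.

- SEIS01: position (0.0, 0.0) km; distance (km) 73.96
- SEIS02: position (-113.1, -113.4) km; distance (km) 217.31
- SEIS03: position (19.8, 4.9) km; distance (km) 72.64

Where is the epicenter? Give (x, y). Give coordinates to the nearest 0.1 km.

(-2.9, 73.9)

Circle about each station: x² + y² = 73.96²; (x + 113.1)² + (y + 113.4)² = 217.31²; (x − 19.8)² + (y − 4.9)² = 72.64².
Subtracting pairs of circle equations eliminates x²+y² and gives linear equations (the radical axes):
-226.2 x − 226.8 y = -16102.38
39.6 x + 9.8 y = 609.56
Solving the 2×2 system: x ≈ -2.9, y ≈ 73.9 km.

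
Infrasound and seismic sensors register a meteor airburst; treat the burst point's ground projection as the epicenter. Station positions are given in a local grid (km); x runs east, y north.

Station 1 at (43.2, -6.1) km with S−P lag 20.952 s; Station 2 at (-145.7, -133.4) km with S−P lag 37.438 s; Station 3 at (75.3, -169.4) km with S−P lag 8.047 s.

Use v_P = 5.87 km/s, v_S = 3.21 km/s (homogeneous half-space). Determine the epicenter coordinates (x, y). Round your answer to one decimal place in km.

(119.5, -133.4)

Distance from S−P lag: d = Δt · v_P v_S / (v_P − v_S) = Δt · (5.87·3.21)/(5.87−3.21) ≈ 7.0837·Δt.
So d_Station 1 = 148.42, d_Station 2 = 265.20, d_Station 3 = 57.00 km.
Circle about each station: (x − 43.2)² + (y + 6.1)² = 148.42²; (x + 145.7)² + (y + 133.4)² = 265.20²; (x − 75.3)² + (y + 169.4)² = 57.00².
Subtracting the Station 1 equation from the Station 2 and Station 3 equations removes the quadratic terms:
-377.8 x − 254.6 y = -11181.94
64.2 x − 326.6 y = 51242.50
Solving the 2×2 system: x ≈ 119.5, y ≈ -133.4 km.
Check against Station 1 (with the unrounded x, y): √((x − 43.2)²+(y + 6.1)²) = 148.42 ≈ 148.42 km. ✓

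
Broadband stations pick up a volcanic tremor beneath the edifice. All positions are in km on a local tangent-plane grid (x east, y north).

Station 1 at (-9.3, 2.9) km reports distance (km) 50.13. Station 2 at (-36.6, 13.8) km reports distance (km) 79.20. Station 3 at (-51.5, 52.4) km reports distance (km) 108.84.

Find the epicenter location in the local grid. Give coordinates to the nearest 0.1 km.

(39.9, -6.7)

Circle about each station: (x + 9.3)² + (y − 2.9)² = 50.13²; (x + 36.6)² + (y − 13.8)² = 79.20²; (x + 51.5)² + (y − 52.4)² = 108.84².
Subtracting the Station 1 equation from the Station 2 and Station 3 equations removes the quadratic terms:
-54.6 x + 21.8 y = -2324.52
-84.4 x + 99.0 y = -4030.02
Solving the 2×2 system: x ≈ 39.9, y ≈ -6.7 km.
Check against Station 1 (with the unrounded x, y): √((x + 9.3)²+(y − 2.9)²) = 50.13 ≈ 50.13 km. ✓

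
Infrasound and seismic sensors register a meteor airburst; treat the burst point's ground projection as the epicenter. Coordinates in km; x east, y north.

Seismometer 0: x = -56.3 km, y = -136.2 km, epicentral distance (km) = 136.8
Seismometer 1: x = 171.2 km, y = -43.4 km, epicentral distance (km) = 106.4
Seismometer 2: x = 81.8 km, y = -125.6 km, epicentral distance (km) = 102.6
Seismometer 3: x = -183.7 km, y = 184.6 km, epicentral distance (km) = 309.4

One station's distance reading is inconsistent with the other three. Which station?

Solve using three stations at a time. Using Seismometer 0, Seismometer 2, Seismometer 3 (subtract circle equations pairwise → linear system) gives (x, y) ≈ (35.0, -34.3).
Distances from that point to each station vs reported:
  Seismometer 0: calculated 136.8 vs reported 136.8 → residual 0.0 km
  Seismometer 1: calculated 136.5 vs reported 106.4 → residual 30.1 km
  Seismometer 2: calculated 102.6 vs reported 102.6 → residual 0.0 km
  Seismometer 3: calculated 309.4 vs reported 309.4 → residual 0.0 km
Seismometer 0, Seismometer 2, Seismometer 3 are mutually consistent (residuals ≈ 0); Seismometer 1 is off by 30.1 km.

Seismometer 1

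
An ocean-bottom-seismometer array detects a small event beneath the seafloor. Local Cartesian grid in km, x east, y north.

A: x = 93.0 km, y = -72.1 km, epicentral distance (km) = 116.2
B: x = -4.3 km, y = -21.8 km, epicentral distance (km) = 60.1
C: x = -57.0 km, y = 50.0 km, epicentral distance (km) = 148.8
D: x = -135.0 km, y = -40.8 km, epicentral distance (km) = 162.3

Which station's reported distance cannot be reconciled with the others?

Solve using three stations at a time. Using B, C, D (subtract circle equations pairwise → linear system) gives (x, y) ≈ (23.7, -75.1).
Distances from that point to each station vs reported:
  A: calculated 69.4 vs reported 116.2 → residual 46.8 km
  B: calculated 60.2 vs reported 60.1 → residual 0.1 km
  C: calculated 148.8 vs reported 148.8 → residual 0.0 km
  D: calculated 162.3 vs reported 162.3 → residual 0.0 km
B, C, D are mutually consistent (residuals ≈ 0); A is off by 46.8 km.

A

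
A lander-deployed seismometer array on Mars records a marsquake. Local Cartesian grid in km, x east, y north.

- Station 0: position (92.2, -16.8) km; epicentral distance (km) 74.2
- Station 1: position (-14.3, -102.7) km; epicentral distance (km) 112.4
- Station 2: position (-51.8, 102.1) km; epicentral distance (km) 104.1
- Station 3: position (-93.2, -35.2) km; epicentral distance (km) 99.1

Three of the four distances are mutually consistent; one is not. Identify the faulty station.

Station 0

Solve using three stations at a time. Using Station 1, Station 2, Station 3 (subtract circle equations pairwise → linear system) gives (x, y) ≈ (-4.6, 9.3).
Distances from that point to each station vs reported:
  Station 0: calculated 100.3 vs reported 74.2 → residual 26.1 km
  Station 1: calculated 112.4 vs reported 112.4 → residual 0.0 km
  Station 2: calculated 104.1 vs reported 104.1 → residual 0.0 km
  Station 3: calculated 99.1 vs reported 99.1 → residual 0.0 km
Station 1, Station 2, Station 3 are mutually consistent (residuals ≈ 0); Station 0 is off by 26.1 km.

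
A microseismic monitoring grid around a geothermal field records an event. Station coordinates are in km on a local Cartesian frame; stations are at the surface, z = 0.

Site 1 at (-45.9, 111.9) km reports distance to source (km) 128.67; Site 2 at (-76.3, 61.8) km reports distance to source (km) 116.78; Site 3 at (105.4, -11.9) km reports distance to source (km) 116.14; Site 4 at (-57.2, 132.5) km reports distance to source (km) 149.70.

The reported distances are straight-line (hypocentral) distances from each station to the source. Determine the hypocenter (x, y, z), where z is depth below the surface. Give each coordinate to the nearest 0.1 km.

(10.6, 14.2, 61.8)

Each station gives a sphere (x−x_i)² + (y−y_i)² + z² = d_i² (stations at z=0).
Subtracting the Site 1 sphere from Site 2 and Site 3: z² cancels, leaving linear equations in x and y:
-60.8 x − 100.2 y = -2069.09
302.6 x − 247.6 y = -310.18
Solving: x ≈ 10.606, y ≈ 14.214 km (keep extra digits for the depth step; rounded: 10.6, 14.2).
Then from the Site 1 sphere: z² = 128.67² − (x + 45.9)² − (y − 111.9)² with x = 10.606, y = 14.214, so z ≈ 61.810 ≈ 61.8 km.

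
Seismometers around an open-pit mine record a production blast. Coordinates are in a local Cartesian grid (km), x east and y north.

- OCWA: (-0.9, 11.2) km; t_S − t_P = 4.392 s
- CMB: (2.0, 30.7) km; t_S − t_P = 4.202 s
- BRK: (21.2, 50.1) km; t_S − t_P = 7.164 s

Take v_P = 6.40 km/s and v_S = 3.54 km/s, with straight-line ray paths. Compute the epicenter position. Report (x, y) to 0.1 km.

Distance from S−P lag: d = Δt · v_P v_S / (v_P − v_S) = Δt · (6.40·3.54)/(6.40−3.54) ≈ 7.9217·Δt.
So d_OCWA = 34.79, d_CMB = 33.29, d_BRK = 56.75 km.
Circle about each station: (x + 0.9)² + (y − 11.2)² = 34.79²; (x − 2.0)² + (y − 30.7)² = 33.29²; (x − 21.2)² + (y − 50.1)² = 56.75².
Subtracting the OCWA equation from the CMB and BRK equations removes the quadratic terms:
5.8 x + 39.0 y = 922.36
44.2 x + 77.8 y = 822.98
Solving the 2×2 system: x ≈ -31.2, y ≈ 28.3 km.
Check against OCWA (with the unrounded x, y): √((x + 0.9)²+(y − 11.2)²) = 34.76 ≈ 34.79 km. ✓

(-31.2, 28.3)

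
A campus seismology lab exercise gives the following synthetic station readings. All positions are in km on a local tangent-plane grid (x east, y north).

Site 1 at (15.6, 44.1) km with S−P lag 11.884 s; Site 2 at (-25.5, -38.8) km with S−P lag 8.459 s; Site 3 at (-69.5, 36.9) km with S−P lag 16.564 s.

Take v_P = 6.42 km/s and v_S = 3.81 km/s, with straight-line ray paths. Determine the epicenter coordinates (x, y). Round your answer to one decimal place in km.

50.4 km east, -61.7 km north

Distance from S−P lag: d = Δt · v_P v_S / (v_P − v_S) = Δt · (6.42·3.81)/(6.42−3.81) ≈ 9.3717·Δt.
So d_Site 1 = 111.37, d_Site 2 = 79.28, d_Site 3 = 155.23 km.
Circle about each station: (x − 15.6)² + (y − 44.1)² = 111.37²; (x + 25.5)² + (y + 38.8)² = 79.28²; (x + 69.5)² + (y − 36.9)² = 155.23².
Subtracting the Site 1 equation from the Site 2 and Site 3 equations removes the quadratic terms:
-82.2 x − 165.8 y = 6085.48
-170.2 x − 14.4 y = -7689.39
Solving the 2×2 system: x ≈ 50.4, y ≈ -61.7 km.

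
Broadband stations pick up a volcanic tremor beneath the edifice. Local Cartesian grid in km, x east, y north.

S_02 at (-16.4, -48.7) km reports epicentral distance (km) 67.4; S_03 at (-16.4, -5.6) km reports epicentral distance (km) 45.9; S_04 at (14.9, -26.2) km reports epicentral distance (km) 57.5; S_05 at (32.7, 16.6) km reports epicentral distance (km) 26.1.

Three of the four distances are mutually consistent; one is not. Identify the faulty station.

Solve using three stations at a time. Using S_03, S_04, S_05 (subtract circle equations pairwise → linear system) gives (x, y) ≈ (11.1, 31.2).
Distances from that point to each station vs reported:
  S_02: calculated 84.5 vs reported 67.4 → residual 17.1 km
  S_03: calculated 45.9 vs reported 45.9 → residual 0.0 km
  S_04: calculated 57.5 vs reported 57.5 → residual 0.0 km
  S_05: calculated 26.1 vs reported 26.1 → residual 0.0 km
S_03, S_04, S_05 are mutually consistent (residuals ≈ 0); S_02 is off by 17.1 km.

S_02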